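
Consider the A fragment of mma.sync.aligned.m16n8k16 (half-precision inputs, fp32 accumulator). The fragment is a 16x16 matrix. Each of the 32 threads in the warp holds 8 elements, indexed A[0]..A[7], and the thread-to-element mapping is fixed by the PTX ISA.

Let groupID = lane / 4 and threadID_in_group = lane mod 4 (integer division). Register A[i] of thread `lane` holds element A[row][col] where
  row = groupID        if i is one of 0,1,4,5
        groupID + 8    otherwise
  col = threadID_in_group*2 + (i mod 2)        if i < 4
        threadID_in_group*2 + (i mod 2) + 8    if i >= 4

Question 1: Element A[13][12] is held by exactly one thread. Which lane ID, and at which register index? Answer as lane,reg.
22,6

r=13→G=5,rhi=1  c=12→chi=1,T=2,p=0
L=5*4+2=22  i=1*4+1*2+0=6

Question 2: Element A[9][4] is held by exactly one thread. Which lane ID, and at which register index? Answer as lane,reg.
6,2

r:9=>grp=1,rB=1  c:4=>cB=0,tig=2,lo=0
L=1*4+2=6  i=0*4+1*2+0=2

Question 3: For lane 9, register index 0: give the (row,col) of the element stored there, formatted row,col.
2,2

L=9=>grp=9>>2=2, tig=9&3=1
[0]=>row 2+0=2  col 1·2+0+0=2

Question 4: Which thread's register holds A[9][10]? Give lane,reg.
5,6

r:9=>grp=1,rB=1  c:10=>cB=1,tig=1,lo=0
L=1*4+1=5  i=1*4+1*2+0=6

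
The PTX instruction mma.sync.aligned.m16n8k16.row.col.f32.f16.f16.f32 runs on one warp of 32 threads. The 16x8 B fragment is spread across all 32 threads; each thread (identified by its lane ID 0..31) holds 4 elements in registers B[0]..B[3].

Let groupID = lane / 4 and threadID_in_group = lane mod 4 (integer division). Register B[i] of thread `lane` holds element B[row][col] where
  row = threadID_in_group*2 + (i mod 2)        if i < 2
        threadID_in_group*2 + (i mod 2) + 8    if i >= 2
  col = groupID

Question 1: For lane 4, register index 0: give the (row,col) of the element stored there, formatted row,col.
L=4=>grp=4>>2=1, tig=4&3=0
[0]=>row 0·2+0+0=0  col grp=1

0,1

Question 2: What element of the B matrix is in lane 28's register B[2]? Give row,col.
lane 28: g=7 (28/4), t=0 (28%4)
i=2: r=0*2+0+8=8, c=g=7

8,7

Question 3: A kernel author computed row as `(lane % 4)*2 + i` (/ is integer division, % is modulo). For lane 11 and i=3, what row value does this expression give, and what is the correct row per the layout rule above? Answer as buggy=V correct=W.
`(lane % 4)*2 + i`[11,3]→9
lane 11→11/4=2, 11 mod 4=3
i=3  r:2·3+1+8→15  c:2
row: 9 vs 15

buggy=9 correct=15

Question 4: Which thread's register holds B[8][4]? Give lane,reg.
c:4=>grp=4  r:8=>rB=1,tig=0,lo=0
L=4*4+0=16  i=1*2+0=2

16,2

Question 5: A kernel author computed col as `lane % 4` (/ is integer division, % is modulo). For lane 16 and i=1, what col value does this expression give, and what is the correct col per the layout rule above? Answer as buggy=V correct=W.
buggy=0 correct=4

`lane % 4`[16,1]⇒0
lane 16⇒16/4=4, 16 mod 4=0
i=1  r:2·0+1+0⇒1  c:4
col: 0 vs 4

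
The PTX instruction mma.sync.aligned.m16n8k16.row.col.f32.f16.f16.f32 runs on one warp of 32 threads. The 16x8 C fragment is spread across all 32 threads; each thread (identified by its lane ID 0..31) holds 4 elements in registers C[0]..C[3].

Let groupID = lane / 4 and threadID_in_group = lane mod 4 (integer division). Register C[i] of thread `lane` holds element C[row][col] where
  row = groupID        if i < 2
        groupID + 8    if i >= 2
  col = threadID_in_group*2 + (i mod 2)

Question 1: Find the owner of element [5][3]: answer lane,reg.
21,1

r=5⇒gr=5,Rb=0  c=3⇒th=1,odd=1
L=5*4+1=21  i=0*2+1=1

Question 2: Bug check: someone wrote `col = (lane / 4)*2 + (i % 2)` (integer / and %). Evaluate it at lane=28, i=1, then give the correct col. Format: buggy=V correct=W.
`(lane / 4)*2 + (i % 2)`[28,1]->15
L=28->gid=28>>2=7, tid=28&3=0
[1]->row 7+0=7  col 0·2+1=1
col: 15 vs 1

buggy=15 correct=1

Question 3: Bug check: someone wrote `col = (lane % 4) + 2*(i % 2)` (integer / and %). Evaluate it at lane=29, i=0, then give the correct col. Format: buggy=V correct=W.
buggy=1 correct=2

`(lane % 4) + 2*(i % 2)`[29,0]→1
lane 29→29/4=7, 29 mod 4=1
i=0  r:7+0→7  c:2·1+0→2
col: 1 vs 2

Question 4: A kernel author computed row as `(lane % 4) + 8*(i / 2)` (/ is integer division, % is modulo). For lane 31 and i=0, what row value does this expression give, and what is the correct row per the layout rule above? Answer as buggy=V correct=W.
`(lane % 4) + 8*(i / 2)`[31,0]->3
lane 31: g=7 (31/4), t=3 (31%4)
i=0: r=7+0=7, c=3*2+0=6
row: 3 vs 7

buggy=3 correct=7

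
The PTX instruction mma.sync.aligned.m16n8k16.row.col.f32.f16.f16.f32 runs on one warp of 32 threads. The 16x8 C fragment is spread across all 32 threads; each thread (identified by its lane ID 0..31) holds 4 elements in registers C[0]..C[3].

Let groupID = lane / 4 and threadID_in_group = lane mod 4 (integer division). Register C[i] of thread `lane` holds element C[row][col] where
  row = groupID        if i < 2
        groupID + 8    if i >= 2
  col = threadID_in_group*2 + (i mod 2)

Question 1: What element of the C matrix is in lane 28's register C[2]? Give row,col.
15,0

28: gr=7,th=0
[2] (7+8,0*2+0) = (15,0)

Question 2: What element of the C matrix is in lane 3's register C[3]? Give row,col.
8,7

lane 3: gr=0 (3/4), th=3 (3%4)
i=3: r=0+8=8, c=3*2+1=7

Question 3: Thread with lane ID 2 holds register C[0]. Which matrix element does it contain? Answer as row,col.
lane 2: g=0 (2/4), t=2 (2%4)
i=0: r=0+0=0, c=2*2+0=4

0,4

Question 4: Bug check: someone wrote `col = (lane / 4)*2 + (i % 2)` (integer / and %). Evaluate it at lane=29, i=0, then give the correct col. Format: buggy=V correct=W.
`(lane / 4)*2 + (i % 2)`[29,0]->14
lane 29->29/4=7, 29 mod 4=1
i=0  r:7+0->7  c:2·1+0->2
col: 14 vs 2

buggy=14 correct=2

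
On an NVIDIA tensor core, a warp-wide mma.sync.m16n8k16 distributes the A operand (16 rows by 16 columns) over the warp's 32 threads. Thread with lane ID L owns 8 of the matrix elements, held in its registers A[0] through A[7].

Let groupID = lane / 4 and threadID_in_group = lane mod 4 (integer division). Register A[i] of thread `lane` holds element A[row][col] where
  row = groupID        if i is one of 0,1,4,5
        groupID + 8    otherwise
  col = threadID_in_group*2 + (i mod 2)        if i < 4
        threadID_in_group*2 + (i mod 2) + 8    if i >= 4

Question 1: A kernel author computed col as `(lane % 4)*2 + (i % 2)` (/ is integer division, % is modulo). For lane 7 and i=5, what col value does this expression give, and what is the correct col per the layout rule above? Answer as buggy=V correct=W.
buggy=7 correct=15

`(lane % 4)*2 + (i % 2)`[7,5]=>7
L=7=>grp=7>>2=1, tig=7&3=3
[5]=>row 1+0=1  col 3·2+1+8=15
col: 7 vs 15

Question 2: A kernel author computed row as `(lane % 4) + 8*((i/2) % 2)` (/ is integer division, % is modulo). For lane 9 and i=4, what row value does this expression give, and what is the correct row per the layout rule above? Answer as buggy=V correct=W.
`(lane % 4) + 8*((i/2) % 2)`[9,4]->1
lane 9->9/4=2, 9 mod 4=1
i=4  r:2+0->2  c:2·1+0+8->10
row: 1 vs 2

buggy=1 correct=2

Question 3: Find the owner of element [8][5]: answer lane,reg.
2,3

r: 8->gid=0,r8=1  c: 5->c8=0,tid=2,i&1=1
L=0*4+2=2  i=0*4+1*2+1=3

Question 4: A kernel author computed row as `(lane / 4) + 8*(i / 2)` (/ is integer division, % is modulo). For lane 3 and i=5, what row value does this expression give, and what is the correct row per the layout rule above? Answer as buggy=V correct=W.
`(lane / 4) + 8*(i / 2)`[3,5]→16
lane 3: G=0 (3/4), T=3 (3%4)
i=5: r=0+0=0, c=3*2+1+8=15
row: 16 vs 0

buggy=16 correct=0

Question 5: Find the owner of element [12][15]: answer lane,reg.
19,7

r=12→G=4,rhi=1  c=15→chi=1,T=3,p=1
L=4*4+3=19  i=1*4+1*2+1=7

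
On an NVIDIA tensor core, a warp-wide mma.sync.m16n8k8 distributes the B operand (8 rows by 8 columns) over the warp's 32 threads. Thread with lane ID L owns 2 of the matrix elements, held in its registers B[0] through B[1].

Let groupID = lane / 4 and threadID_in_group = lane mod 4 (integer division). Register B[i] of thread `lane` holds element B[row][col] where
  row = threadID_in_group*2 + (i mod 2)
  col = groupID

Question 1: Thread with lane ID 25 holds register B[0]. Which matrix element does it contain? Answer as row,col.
2,6

lane 25: g=6 (25/4), t=1 (25%4)
i=0: r=1*2+0=2, c=g=6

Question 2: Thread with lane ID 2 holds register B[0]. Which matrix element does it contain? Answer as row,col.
4,0

L=2->gid=2>>2=0, tid=2&3=2
[0]->row 2·2+0=4  col gid=0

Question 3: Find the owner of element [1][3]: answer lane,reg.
c:3=>grp=3  r:1=>tig=0,lo=1
L=3*4+0=12  i=1=1

12,1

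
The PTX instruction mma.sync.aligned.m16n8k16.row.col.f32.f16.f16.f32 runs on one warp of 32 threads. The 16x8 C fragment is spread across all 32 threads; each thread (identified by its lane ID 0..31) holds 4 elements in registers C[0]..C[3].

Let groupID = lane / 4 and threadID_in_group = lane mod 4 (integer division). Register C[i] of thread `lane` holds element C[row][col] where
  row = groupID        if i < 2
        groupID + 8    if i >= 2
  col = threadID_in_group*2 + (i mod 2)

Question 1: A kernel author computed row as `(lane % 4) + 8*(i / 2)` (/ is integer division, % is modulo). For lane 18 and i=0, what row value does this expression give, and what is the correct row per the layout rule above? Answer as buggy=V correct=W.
buggy=2 correct=4

`(lane % 4) + 8*(i / 2)`[18,0]->2
L=18->g=18>>2=4, t=18&3=2
[0]->row 4+0=4  col 2·2+0=4
row: 2 vs 4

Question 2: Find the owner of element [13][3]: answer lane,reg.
r=13->g=5,rb=1  c=3->t=1,b0=1
L=5*4+1=21  i=1*2+1=3

21,3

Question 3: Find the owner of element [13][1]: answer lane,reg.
r:13=>grp=5,rB=1  c:1=>tig=0,lo=1
L=5*4+0=20  i=1*2+1=3

20,3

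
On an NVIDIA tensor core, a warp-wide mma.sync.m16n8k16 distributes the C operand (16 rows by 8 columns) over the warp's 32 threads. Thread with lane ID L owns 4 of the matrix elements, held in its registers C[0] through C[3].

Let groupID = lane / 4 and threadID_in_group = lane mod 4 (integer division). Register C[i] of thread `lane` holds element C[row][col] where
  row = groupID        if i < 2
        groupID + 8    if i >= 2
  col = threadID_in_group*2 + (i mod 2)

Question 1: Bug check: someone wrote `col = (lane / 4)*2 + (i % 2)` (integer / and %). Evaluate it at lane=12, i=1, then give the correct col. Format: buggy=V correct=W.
buggy=7 correct=1

`(lane / 4)*2 + (i % 2)`[12,1]->7
L=12->g=12>>2=3, t=12&3=0
[1]->row 3+0=3  col 0·2+1=1
col: 7 vs 1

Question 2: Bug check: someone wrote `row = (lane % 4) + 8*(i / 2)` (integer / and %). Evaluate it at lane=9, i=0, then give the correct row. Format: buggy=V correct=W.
`(lane % 4) + 8*(i / 2)`[9,0]->1
9: gid=2,tid=1
[0] (2+0,1*2+0) = (2,2)
row: 1 vs 2

buggy=1 correct=2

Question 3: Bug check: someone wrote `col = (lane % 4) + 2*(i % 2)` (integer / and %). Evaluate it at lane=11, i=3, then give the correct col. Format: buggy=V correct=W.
`(lane % 4) + 2*(i % 2)`[11,3]=>5
lane 11: grp=2 (11/4), tig=3 (11%4)
i=3: r=2+8=10, c=3*2+1=7
col: 5 vs 7

buggy=5 correct=7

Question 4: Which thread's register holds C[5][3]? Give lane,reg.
21,1

r=5->g=5,rb=0  c=3->t=1,b0=1
L=5*4+1=21  i=0*2+1=1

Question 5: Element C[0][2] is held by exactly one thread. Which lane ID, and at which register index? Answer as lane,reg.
r=0→G=0,rhi=0  c=2→T=1,p=0
L=0*4+1=1  i=0*2+0=0

1,0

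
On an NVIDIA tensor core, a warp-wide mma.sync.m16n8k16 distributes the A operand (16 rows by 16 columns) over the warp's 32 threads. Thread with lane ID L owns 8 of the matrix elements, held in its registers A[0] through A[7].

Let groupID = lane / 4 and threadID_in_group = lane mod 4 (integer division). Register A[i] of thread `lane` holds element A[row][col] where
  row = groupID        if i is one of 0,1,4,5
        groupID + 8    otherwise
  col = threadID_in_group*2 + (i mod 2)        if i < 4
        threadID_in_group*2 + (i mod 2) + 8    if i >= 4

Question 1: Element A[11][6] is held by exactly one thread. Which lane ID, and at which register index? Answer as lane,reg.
15,2

r: 11->gid=3,r8=1  c: 6->c8=0,tid=3,i&1=0
L=3*4+3=15  i=0*4+1*2+0=2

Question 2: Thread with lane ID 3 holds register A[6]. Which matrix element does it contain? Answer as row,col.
L=3->g=3>>2=0, t=3&3=3
[6]->row 0+8=8  col 3·2+0+8=14

8,14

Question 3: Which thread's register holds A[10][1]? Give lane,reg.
8,3

r=10→G=2,rhi=1  c=1→chi=0,T=0,p=1
L=2*4+0=8  i=0*4+1*2+1=3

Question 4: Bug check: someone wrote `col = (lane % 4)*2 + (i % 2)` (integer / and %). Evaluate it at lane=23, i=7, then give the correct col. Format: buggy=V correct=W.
`(lane % 4)*2 + (i % 2)`[23,7]=>7
lane 23=>23/4=5, 23 mod 4=3
i=7  r:5+8=>13  c:2·3+1+8=>15
col: 7 vs 15

buggy=7 correct=15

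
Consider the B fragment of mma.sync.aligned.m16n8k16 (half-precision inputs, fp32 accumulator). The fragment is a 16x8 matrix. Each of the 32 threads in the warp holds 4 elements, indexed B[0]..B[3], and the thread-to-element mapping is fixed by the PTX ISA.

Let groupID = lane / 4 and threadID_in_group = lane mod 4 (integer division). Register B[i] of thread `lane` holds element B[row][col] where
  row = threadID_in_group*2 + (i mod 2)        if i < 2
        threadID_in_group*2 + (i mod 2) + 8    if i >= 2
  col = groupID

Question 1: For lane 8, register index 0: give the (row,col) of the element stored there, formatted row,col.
lane 8: grp=2 (8/4), tig=0 (8%4)
i=0: r=0*2+0+0=0, c=grp=2

0,2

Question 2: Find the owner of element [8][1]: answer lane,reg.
c: 1->gid=1  r: 8->r8=1,tid=0,i&1=0
L=1*4+0=4  i=1*2+0=2

4,2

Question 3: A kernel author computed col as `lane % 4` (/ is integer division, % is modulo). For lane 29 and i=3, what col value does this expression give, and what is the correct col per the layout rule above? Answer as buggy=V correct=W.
buggy=1 correct=7

`lane % 4`[29,3]->1
29: gid=7,tid=1
[3] (1*2+1+8,7) = (11,7)
col: 1 vs 7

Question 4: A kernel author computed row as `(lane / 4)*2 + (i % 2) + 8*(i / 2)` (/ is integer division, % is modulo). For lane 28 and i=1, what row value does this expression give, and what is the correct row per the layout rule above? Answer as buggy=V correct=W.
buggy=15 correct=1

`(lane / 4)*2 + (i % 2) + 8*(i / 2)`[28,1]⇒15
lane 28: gr=7 (28/4), th=0 (28%4)
i=1: r=0*2+1+0=1, c=gr=7
row: 15 vs 1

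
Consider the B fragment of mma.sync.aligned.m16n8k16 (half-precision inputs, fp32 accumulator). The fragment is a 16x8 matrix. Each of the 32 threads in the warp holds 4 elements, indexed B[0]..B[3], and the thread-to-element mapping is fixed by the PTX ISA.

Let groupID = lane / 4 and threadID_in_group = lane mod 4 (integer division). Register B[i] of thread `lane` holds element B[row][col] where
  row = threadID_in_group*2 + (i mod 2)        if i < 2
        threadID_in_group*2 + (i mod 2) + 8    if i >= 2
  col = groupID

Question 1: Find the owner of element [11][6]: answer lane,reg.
c=6⇒gr=6  r=11⇒Rb=1,th=1,odd=1
L=6*4+1=25  i=1*2+1=3

25,3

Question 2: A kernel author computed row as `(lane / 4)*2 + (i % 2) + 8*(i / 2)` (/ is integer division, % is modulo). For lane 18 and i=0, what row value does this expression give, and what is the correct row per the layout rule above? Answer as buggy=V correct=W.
`(lane / 4)*2 + (i % 2) + 8*(i / 2)`[18,0]=>8
18: grp=4,tig=2
[0] (2*2+0+0,4) = (4,4)
row: 8 vs 4

buggy=8 correct=4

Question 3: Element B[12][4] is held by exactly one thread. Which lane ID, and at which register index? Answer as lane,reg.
c=4→G=4  r=12→rhi=1,T=2,p=0
L=4*4+2=18  i=1*2+0=2

18,2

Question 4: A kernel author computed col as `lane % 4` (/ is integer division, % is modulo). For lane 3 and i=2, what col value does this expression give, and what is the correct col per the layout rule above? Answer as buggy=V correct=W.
buggy=3 correct=0

`lane % 4`[3,2]->3
L=3->g=3>>2=0, t=3&3=3
[2]->row 3·2+0+8=14  col g=0
col: 3 vs 0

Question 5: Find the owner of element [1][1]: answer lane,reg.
4,1

c: 1->gid=1  r: 1->r8=0,tid=0,i&1=1
L=1*4+0=4  i=0*2+1=1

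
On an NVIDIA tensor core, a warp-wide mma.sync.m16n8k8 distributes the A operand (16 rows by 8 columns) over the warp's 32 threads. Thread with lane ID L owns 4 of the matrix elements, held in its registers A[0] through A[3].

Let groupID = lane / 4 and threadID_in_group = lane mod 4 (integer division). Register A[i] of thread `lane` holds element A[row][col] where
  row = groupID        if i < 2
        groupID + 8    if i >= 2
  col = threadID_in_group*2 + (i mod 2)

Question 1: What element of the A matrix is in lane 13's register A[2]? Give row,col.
11,2

13: g=3,t=1
[2] (3+8,1*2+0) = (11,2)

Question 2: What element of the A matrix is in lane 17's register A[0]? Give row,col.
L=17→G=17>>2=4, T=17&3=1
[0]→row 4+0=4  col 1·2+0=2

4,2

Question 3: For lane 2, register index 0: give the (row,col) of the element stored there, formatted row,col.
lane 2⇒2/4=0, 2 mod 4=2
i=0  r:0+0⇒0  c:2·2+0⇒4

0,4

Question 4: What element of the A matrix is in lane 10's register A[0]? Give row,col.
2,4

10: G=2,T=2
[0] (2+0,2*2+0) = (2,4)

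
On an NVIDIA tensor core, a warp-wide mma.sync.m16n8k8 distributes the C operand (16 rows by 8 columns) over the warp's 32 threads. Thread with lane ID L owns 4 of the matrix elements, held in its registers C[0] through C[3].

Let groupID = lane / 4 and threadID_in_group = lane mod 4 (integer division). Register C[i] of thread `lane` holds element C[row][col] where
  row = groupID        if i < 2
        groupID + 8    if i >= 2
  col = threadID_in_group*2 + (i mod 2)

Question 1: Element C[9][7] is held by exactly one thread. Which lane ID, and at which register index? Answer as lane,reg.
r=9⇒gr=1,Rb=1  c=7⇒th=3,odd=1
L=1*4+3=7  i=1*2+1=3

7,3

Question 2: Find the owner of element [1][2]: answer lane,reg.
r: 1->gid=1,r8=0  c: 2->tid=1,i&1=0
L=1*4+1=5  i=0*2+0=0

5,0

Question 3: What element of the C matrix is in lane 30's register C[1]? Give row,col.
7,5

lane 30->30/4=7, 30 mod 4=2
i=1  r:7+0->7  c:2·2+1->5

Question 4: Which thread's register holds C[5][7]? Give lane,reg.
23,1

r=5⇒gr=5,Rb=0  c=7⇒th=3,odd=1
L=5*4+3=23  i=0*2+1=1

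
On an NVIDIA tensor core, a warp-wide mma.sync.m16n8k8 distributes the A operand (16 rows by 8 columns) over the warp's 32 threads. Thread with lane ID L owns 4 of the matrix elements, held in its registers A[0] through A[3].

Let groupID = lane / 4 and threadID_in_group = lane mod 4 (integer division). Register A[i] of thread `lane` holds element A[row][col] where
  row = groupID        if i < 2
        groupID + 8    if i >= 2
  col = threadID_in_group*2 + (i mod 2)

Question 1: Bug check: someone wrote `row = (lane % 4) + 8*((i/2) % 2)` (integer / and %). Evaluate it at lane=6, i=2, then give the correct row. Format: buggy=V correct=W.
`(lane % 4) + 8*((i/2) % 2)`[6,2]→10
6: G=1,T=2
[2] (1+8,2*2+0) = (9,4)
row: 10 vs 9

buggy=10 correct=9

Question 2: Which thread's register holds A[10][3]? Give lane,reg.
9,3

r:10=>grp=2,rB=1  c:3=>tig=1,lo=1
L=2*4+1=9  i=1*2+1=3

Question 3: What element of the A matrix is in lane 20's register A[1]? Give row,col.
lane 20: G=5 (20/4), T=0 (20%4)
i=1: r=5+0=5, c=0*2+1=1

5,1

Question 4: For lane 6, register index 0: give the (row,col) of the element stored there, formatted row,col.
1,4

L=6→G=6>>2=1, T=6&3=2
[0]→row 1+0=1  col 2·2+0=4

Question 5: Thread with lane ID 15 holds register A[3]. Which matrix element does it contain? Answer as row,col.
11,7

15: g=3,t=3
[3] (3+8,3*2+1) = (11,7)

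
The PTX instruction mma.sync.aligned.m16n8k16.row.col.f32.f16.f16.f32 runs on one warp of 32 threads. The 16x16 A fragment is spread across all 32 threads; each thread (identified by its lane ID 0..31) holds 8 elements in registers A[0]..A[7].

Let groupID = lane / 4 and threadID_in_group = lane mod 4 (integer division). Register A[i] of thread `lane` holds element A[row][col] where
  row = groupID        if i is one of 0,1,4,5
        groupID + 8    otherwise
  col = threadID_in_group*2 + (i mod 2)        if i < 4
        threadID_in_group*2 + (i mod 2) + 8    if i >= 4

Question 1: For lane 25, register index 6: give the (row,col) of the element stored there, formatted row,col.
14,10

L=25⇒gr=25>>2=6, th=25&3=1
[6]⇒row 6+8=14  col 1·2+0+8=10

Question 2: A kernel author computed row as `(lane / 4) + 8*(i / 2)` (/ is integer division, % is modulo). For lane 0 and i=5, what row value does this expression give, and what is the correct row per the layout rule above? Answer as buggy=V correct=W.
`(lane / 4) + 8*(i / 2)`[0,5]->16
lane 0: gid=0 (0/4), tid=0 (0%4)
i=5: r=0+0=0, c=0*2+1+8=9
row: 16 vs 0

buggy=16 correct=0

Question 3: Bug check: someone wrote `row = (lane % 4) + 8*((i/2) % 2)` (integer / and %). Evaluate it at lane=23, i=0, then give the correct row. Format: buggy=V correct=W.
buggy=3 correct=5

`(lane % 4) + 8*((i/2) % 2)`[23,0]=>3
23: grp=5,tig=3
[0] (5+0,3*2+0+0) = (5,6)
row: 3 vs 5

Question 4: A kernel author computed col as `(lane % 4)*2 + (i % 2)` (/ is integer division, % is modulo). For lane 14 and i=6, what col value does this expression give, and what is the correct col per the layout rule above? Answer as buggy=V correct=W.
buggy=4 correct=12

`(lane % 4)*2 + (i % 2)`[14,6]⇒4
lane 14⇒14/4=3, 14 mod 4=2
i=6  r:3+8⇒11  c:2·2+0+8⇒12
col: 4 vs 12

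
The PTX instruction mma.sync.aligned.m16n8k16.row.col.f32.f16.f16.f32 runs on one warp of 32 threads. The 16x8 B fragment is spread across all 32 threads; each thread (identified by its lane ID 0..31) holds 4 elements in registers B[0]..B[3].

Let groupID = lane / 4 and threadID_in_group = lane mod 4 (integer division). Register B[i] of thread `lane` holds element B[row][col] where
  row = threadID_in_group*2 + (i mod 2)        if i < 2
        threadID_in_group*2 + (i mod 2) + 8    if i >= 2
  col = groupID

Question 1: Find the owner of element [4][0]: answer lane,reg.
2,0

c=0->g=0  r=4->rb=0,t=2,b0=0
L=0*4+2=2  i=0*2+0=0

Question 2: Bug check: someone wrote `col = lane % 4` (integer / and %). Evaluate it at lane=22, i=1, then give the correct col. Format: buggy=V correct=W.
buggy=2 correct=5

`lane % 4`[22,1]->2
lane 22->22/4=5, 22 mod 4=2
i=1  r:2·2+1+0->5  c:5
col: 2 vs 5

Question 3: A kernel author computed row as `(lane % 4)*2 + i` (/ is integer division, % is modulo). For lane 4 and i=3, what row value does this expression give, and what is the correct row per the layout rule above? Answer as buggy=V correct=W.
`(lane % 4)*2 + i`[4,3]⇒3
L=4⇒gr=4>>2=1, th=4&3=0
[3]⇒row 0·2+1+8=9  col gr=1
row: 3 vs 9

buggy=3 correct=9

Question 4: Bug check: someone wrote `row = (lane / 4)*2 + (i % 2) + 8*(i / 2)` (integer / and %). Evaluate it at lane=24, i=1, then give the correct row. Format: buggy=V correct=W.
buggy=13 correct=1

`(lane / 4)*2 + (i % 2) + 8*(i / 2)`[24,1]->13
lane 24->24/4=6, 24 mod 4=0
i=1  r:2·0+1+0->1  c:6
row: 13 vs 1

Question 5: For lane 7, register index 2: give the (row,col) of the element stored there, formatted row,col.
14,1

lane 7⇒7/4=1, 7 mod 4=3
i=2  r:2·3+0+8⇒14  c:1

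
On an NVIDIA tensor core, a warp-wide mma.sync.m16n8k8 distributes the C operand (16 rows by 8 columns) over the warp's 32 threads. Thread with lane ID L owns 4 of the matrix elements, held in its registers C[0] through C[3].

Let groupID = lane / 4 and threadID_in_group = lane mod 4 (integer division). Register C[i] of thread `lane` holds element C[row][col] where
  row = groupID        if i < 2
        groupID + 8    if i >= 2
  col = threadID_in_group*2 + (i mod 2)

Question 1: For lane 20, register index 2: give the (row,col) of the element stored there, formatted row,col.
13,0

L=20->gid=20>>2=5, tid=20&3=0
[2]->row 5+8=13  col 0·2+0=0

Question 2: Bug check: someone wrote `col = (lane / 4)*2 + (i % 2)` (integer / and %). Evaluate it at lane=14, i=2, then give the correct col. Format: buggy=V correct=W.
`(lane / 4)*2 + (i % 2)`[14,2]->6
14: gid=3,tid=2
[2] (3+8,2*2+0) = (11,4)
col: 6 vs 4

buggy=6 correct=4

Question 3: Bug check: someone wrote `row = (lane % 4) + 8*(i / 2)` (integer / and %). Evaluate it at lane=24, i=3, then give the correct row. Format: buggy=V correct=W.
`(lane % 4) + 8*(i / 2)`[24,3]→8
24: G=6,T=0
[3] (6+8,0*2+1) = (14,1)
row: 8 vs 14

buggy=8 correct=14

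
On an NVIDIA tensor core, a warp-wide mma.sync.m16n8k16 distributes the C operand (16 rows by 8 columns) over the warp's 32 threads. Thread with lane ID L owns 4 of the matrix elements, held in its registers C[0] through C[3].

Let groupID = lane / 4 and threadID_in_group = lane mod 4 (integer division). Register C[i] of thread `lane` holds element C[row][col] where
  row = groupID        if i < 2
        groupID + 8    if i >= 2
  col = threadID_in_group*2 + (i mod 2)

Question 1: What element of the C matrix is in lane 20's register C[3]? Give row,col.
13,1

20: gr=5,th=0
[3] (5+8,0*2+1) = (13,1)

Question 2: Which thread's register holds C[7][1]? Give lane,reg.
28,1

r=7→G=7,rhi=0  c=1→T=0,p=1
L=7*4+0=28  i=0*2+1=1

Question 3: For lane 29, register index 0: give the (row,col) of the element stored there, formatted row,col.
7,2

lane 29⇒29/4=7, 29 mod 4=1
i=0  r:7+0⇒7  c:2·1+0⇒2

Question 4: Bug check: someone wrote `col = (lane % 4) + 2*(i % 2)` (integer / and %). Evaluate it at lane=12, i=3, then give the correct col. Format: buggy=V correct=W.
`(lane % 4) + 2*(i % 2)`[12,3]⇒2
L=12⇒gr=12>>2=3, th=12&3=0
[3]⇒row 3+8=11  col 0·2+1=1
col: 2 vs 1

buggy=2 correct=1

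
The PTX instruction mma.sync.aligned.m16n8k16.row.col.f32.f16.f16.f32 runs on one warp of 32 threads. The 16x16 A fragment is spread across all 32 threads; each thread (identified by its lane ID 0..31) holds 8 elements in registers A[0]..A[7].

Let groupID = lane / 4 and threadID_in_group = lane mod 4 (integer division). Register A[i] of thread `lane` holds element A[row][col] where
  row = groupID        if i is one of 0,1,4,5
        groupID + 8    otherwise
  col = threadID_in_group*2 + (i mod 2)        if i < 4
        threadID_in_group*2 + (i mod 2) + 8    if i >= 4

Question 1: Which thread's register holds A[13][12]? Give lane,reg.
r:13=>grp=5,rB=1  c:12=>cB=1,tig=2,lo=0
L=5*4+2=22  i=1*4+1*2+0=6

22,6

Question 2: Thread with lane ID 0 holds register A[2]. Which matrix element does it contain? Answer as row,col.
lane 0->0/4=0, 0 mod 4=0
i=2  r:0+8->8  c:2·0+0+0->0

8,0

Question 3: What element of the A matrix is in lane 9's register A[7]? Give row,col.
10,11

9: g=2,t=1
[7] (2+8,1*2+1+8) = (10,11)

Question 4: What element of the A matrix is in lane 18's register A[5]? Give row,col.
4,13

lane 18: G=4 (18/4), T=2 (18%4)
i=5: r=4+0=4, c=2*2+1+8=13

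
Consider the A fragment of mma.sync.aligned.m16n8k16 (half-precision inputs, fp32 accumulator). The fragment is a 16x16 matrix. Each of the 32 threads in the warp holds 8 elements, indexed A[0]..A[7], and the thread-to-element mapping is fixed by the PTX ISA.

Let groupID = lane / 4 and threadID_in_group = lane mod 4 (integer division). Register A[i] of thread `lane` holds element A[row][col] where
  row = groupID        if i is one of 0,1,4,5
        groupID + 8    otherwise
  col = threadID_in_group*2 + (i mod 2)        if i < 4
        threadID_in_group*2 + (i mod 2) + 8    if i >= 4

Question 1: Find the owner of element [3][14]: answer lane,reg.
r=3->g=3,rb=0  c=14->cb=1,t=3,b0=0
L=3*4+3=15  i=1*4+0*2+0=4

15,4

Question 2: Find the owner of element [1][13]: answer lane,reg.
6,5

r=1->g=1,rb=0  c=13->cb=1,t=2,b0=1
L=1*4+2=6  i=1*4+0*2+1=5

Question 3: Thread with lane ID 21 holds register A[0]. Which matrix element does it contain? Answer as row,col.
5,2

L=21⇒gr=21>>2=5, th=21&3=1
[0]⇒row 5+0=5  col 1·2+0+0=2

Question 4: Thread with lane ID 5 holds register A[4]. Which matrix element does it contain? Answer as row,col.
L=5->g=5>>2=1, t=5&3=1
[4]->row 1+0=1  col 1·2+0+8=10

1,10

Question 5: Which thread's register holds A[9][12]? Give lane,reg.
6,6

r=9->g=1,rb=1  c=12->cb=1,t=2,b0=0
L=1*4+2=6  i=1*4+1*2+0=6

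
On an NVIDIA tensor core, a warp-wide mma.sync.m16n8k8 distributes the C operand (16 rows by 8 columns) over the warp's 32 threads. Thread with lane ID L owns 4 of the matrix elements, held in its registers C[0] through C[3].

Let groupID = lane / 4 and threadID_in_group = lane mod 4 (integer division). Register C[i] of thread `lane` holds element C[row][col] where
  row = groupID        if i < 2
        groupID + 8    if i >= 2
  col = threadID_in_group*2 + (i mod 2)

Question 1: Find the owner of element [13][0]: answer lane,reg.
20,2

r=13⇒gr=5,Rb=1  c=0⇒th=0,odd=0
L=5*4+0=20  i=1*2+0=2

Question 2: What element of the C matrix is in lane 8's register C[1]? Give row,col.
8: gr=2,th=0
[1] (2+0,0*2+1) = (2,1)

2,1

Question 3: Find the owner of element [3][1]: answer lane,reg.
12,1

r=3->g=3,rb=0  c=1->t=0,b0=1
L=3*4+0=12  i=0*2+1=1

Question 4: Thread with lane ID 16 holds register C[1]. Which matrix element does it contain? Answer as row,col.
lane 16->16/4=4, 16 mod 4=0
i=1  r:4+0->4  c:2·0+1->1

4,1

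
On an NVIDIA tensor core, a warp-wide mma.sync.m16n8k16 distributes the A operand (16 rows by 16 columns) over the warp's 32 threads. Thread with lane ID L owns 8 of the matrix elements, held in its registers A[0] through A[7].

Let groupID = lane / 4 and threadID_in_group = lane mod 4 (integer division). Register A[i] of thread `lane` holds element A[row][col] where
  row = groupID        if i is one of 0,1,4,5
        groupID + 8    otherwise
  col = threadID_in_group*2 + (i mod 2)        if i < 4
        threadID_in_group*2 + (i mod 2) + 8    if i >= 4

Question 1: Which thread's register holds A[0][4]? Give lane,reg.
2,0

r:0=>grp=0,rB=0  c:4=>cB=0,tig=2,lo=0
L=0*4+2=2  i=0*4+0*2+0=0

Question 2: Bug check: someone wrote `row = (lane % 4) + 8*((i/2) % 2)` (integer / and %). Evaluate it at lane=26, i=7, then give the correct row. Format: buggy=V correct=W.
`(lane % 4) + 8*((i/2) % 2)`[26,7]=>10
26: grp=6,tig=2
[7] (6+8,2*2+1+8) = (14,13)
row: 10 vs 14

buggy=10 correct=14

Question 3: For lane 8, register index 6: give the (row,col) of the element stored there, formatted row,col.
10,8

lane 8->8/4=2, 8 mod 4=0
i=6  r:2+8->10  c:2·0+0+8->8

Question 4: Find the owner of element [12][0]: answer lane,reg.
16,2

r=12→G=4,rhi=1  c=0→chi=0,T=0,p=0
L=4*4+0=16  i=0*4+1*2+0=2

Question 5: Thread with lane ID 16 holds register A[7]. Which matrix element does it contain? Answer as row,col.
L=16=>grp=16>>2=4, tig=16&3=0
[7]=>row 4+8=12  col 0·2+1+8=9

12,9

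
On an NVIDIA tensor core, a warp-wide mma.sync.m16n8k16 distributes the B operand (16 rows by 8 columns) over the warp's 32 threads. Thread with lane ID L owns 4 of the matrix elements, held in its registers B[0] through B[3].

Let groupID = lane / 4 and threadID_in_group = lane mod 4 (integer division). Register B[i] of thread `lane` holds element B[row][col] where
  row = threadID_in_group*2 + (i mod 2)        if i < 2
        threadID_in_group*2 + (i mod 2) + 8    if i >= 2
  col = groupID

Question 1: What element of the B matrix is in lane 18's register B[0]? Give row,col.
L=18->gid=18>>2=4, tid=18&3=2
[0]->row 2·2+0+0=4  col gid=4

4,4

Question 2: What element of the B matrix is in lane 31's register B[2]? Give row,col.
14,7

31: G=7,T=3
[2] (3*2+0+8,7) = (14,7)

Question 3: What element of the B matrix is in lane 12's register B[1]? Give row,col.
1,3

12: grp=3,tig=0
[1] (0*2+1+0,3) = (1,3)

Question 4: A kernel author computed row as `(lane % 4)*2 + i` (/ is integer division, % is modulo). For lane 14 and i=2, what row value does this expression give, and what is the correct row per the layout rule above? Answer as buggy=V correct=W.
`(lane % 4)*2 + i`[14,2]=>6
lane 14: grp=3 (14/4), tig=2 (14%4)
i=2: r=2*2+0+8=12, c=grp=3
row: 6 vs 12

buggy=6 correct=12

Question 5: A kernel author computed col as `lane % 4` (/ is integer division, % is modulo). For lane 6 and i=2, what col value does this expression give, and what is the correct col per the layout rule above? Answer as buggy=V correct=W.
buggy=2 correct=1

`lane % 4`[6,2]->2
lane 6: g=1 (6/4), t=2 (6%4)
i=2: r=2*2+0+8=12, c=g=1
col: 2 vs 1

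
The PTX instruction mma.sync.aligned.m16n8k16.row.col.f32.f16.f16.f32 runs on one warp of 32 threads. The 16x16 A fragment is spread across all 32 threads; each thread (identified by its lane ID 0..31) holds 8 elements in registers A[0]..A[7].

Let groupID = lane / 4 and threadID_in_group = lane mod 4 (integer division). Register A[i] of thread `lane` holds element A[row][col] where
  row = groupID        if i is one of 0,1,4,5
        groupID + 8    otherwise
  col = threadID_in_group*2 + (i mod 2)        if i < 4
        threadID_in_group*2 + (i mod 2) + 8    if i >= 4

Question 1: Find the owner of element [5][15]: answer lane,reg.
r=5->g=5,rb=0  c=15->cb=1,t=3,b0=1
L=5*4+3=23  i=1*4+0*2+1=5

23,5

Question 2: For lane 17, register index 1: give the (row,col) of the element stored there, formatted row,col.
L=17→G=17>>2=4, T=17&3=1
[1]→row 4+0=4  col 1·2+1+0=3

4,3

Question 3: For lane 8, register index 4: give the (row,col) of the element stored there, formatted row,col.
2,8

L=8=>grp=8>>2=2, tig=8&3=0
[4]=>row 2+0=2  col 0·2+0+8=8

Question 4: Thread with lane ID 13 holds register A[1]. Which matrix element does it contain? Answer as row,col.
3,3

lane 13: G=3 (13/4), T=1 (13%4)
i=1: r=3+0=3, c=1*2+1+0=3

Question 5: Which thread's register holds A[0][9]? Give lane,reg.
r:0=>grp=0,rB=0  c:9=>cB=1,tig=0,lo=1
L=0*4+0=0  i=1*4+0*2+1=5

0,5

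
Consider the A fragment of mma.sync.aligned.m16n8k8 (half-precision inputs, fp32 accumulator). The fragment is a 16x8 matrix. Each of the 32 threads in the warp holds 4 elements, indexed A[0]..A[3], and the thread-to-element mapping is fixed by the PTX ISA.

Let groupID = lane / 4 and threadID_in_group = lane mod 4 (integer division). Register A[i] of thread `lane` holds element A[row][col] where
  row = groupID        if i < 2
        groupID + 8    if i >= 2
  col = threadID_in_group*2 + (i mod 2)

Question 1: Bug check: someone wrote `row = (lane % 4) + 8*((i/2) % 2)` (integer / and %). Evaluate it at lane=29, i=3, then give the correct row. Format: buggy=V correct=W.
`(lane % 4) + 8*((i/2) % 2)`[29,3]→9
lane 29→29/4=7, 29 mod 4=1
i=3  r:7+8→15  c:2·1+1→3
row: 9 vs 15

buggy=9 correct=15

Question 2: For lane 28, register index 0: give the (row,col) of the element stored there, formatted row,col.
7,0

L=28->gid=28>>2=7, tid=28&3=0
[0]->row 7+0=7  col 0·2+0=0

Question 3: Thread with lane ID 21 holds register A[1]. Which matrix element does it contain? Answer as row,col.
lane 21⇒21/4=5, 21 mod 4=1
i=1  r:5+0⇒5  c:2·1+1⇒3

5,3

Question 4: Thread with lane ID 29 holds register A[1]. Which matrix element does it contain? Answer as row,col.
7,3

lane 29=>29/4=7, 29 mod 4=1
i=1  r:7+0=>7  c:2·1+1=>3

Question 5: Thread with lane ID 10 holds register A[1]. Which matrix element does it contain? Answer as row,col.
2,5

10: gr=2,th=2
[1] (2+0,2*2+1) = (2,5)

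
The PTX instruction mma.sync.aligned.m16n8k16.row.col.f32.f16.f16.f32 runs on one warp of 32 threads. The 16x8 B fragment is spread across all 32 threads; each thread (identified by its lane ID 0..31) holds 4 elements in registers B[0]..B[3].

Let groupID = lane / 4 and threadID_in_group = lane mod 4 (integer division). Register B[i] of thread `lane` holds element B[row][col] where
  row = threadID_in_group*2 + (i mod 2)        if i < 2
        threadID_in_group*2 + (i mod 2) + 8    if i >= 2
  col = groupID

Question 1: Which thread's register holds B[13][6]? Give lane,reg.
c=6⇒gr=6  r=13⇒Rb=1,th=2,odd=1
L=6*4+2=26  i=1*2+1=3

26,3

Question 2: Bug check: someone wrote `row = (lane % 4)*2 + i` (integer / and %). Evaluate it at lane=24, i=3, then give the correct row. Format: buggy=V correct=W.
`(lane % 4)*2 + i`[24,3]->3
L=24->g=24>>2=6, t=24&3=0
[3]->row 0·2+1+8=9  col g=6
row: 3 vs 9

buggy=3 correct=9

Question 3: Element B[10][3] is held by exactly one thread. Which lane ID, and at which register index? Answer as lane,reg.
c=3⇒gr=3  r=10⇒Rb=1,th=1,odd=0
L=3*4+1=13  i=1*2+0=2

13,2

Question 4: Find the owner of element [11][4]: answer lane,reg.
17,3

c:4=>grp=4  r:11=>rB=1,tig=1,lo=1
L=4*4+1=17  i=1*2+1=3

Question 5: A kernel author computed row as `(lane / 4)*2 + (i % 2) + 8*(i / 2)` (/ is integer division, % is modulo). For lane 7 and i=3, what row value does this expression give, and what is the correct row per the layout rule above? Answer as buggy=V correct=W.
`(lane / 4)*2 + (i % 2) + 8*(i / 2)`[7,3]⇒11
lane 7⇒7/4=1, 7 mod 4=3
i=3  r:2·3+1+8⇒15  c:1
row: 11 vs 15

buggy=11 correct=15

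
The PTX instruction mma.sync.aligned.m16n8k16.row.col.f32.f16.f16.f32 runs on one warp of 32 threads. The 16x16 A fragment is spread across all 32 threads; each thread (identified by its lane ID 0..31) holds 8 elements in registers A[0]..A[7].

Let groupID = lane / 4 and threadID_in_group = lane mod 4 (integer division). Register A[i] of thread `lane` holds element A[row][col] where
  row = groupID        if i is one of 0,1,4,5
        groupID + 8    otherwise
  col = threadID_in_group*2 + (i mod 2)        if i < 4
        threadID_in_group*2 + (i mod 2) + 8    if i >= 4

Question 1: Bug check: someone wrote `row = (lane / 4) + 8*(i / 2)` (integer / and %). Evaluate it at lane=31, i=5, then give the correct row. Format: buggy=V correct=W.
buggy=23 correct=7

`(lane / 4) + 8*(i / 2)`[31,5]⇒23
lane 31⇒31/4=7, 31 mod 4=3
i=5  r:7+0⇒7  c:2·3+1+8⇒15
row: 23 vs 7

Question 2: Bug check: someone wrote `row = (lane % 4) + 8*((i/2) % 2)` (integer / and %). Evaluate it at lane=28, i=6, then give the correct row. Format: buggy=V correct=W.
`(lane % 4) + 8*((i/2) % 2)`[28,6]=>8
lane 28: grp=7 (28/4), tig=0 (28%4)
i=6: r=7+8=15, c=0*2+0+8=8
row: 8 vs 15

buggy=8 correct=15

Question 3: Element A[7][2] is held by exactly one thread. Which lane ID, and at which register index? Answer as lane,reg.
r=7⇒gr=7,Rb=0  c=2⇒Cb=0,th=1,odd=0
L=7*4+1=29  i=0*4+0*2+0=0

29,0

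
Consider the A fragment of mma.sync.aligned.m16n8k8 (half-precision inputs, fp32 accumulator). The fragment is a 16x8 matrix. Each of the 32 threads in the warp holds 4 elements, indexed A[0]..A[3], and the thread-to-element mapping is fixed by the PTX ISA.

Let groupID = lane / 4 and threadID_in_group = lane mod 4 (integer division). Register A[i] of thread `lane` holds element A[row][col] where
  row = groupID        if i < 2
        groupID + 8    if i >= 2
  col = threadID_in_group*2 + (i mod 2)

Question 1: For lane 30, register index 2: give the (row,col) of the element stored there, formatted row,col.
15,4

lane 30: grp=7 (30/4), tig=2 (30%4)
i=2: r=7+8=15, c=2*2+0=4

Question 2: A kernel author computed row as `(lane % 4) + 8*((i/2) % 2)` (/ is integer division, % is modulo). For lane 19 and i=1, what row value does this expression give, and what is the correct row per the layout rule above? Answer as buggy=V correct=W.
`(lane % 4) + 8*((i/2) % 2)`[19,1]⇒3
L=19⇒gr=19>>2=4, th=19&3=3
[1]⇒row 4+0=4  col 3·2+1=7
row: 3 vs 4

buggy=3 correct=4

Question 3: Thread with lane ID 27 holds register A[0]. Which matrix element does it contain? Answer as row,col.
27: G=6,T=3
[0] (6+0,3*2+0) = (6,6)

6,6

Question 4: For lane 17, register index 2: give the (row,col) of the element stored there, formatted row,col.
12,2

17: gr=4,th=1
[2] (4+8,1*2+0) = (12,2)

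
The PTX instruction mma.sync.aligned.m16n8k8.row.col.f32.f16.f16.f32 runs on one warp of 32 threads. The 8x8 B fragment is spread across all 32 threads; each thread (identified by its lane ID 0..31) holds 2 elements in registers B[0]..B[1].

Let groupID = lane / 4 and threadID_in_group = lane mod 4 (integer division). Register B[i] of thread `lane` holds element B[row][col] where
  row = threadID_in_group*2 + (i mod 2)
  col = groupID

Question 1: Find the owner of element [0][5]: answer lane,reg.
c=5⇒gr=5  r=0⇒th=0,odd=0
L=5*4+0=20  i=0=0

20,0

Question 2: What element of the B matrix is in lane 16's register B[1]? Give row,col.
1,4

16: gid=4,tid=0
[1] (0*2+1,4) = (1,4)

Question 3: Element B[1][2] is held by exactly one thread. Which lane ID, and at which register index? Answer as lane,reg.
c=2→G=2  r=1→T=0,p=1
L=2*4+0=8  i=1=1

8,1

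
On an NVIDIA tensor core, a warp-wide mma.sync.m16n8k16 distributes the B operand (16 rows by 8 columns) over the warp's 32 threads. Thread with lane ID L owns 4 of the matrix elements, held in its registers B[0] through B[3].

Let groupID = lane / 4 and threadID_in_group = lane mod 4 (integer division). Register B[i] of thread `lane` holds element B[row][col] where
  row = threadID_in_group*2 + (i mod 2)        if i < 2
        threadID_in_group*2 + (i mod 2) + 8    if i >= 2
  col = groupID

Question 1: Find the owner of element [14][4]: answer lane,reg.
19,2

c=4->g=4  r=14->rb=1,t=3,b0=0
L=4*4+3=19  i=1*2+0=2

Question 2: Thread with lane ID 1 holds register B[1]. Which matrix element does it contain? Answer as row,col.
lane 1->1/4=0, 1 mod 4=1
i=1  r:2·1+1+0->3  c:0

3,0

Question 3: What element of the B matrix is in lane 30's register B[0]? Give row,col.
L=30=>grp=30>>2=7, tig=30&3=2
[0]=>row 2·2+0+0=4  col grp=7

4,7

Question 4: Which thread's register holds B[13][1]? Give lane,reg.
c:1=>grp=1  r:13=>rB=1,tig=2,lo=1
L=1*4+2=6  i=1*2+1=3

6,3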